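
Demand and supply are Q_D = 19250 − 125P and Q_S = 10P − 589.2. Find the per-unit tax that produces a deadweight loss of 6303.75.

36.9

In inverse form: demand P = 154 − 0.008Q, supply P = 58.92 + 0.1Q.
Competitive equilibrium: 154 − 0.008Q = 58.92 + 0.1Q → Q* = 880.3704, P* = 146.957.
A tax t gives ΔQ = t/0.108 and wedge t, so DWL = t²/0.216.
t²/0.216 = 6303.75 → t² = 1361.61 → t = 36.9.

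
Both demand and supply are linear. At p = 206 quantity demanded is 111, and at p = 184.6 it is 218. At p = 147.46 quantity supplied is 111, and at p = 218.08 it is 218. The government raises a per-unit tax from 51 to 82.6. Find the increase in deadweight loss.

Demand slope = (184.6 − 206)/(218 − 111) = −0.2, so p = 228.2 − 0.2q.
Supply slope = (218.08 − 147.46)/(218 − 111) = 0.66, so p = 74.2 + 0.66q.
Competitive equilibrium: 228.2 − 0.2q = 74.2 + 0.66q → q* = 179.0698, p* = 192.386.
For a per-unit tax t: Δq = t/0.86, so DWL = ½·t·(t/0.86) = t²/1.72.
At t = 51: DWL = 1512.209. At t = 82.6: DWL = 3966.721.
Increase = 3966.721 − 1512.209 = 2454.51.

2454.51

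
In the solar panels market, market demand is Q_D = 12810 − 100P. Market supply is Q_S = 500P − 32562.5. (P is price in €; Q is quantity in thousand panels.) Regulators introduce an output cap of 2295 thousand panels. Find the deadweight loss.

In inverse form: demand P = 128.1 − 0.01Q, supply P = 65.125 + 0.002Q.
Competitive equilibrium: 128.1 − 0.01Q = 65.125 + 0.002Q → Q* = 5247.9167, P* = 75.6208.
At Q = 2295: demand price = 128.1 − 0.01·2295 = 105.15; supply price = 65.125 + 0.002·2295 = 69.715.
ΔQ = 5247.9167 − 2295 = 2952.9167; wedge = 105.15 − 69.715 = 35.435.
The triangle = ½ × 2952.9167 × 35.435 = €52318.30 thousand.

€52318.30 thousand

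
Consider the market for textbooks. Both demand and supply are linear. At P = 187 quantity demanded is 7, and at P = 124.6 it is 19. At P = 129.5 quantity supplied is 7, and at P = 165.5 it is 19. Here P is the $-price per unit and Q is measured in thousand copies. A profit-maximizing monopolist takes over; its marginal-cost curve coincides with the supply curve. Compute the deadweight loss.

Demand slope = (124.6 − 187)/(19 − 7) = −5.2, so P = 223.4 − 5.2Q.
Supply slope = (165.5 − 129.5)/(19 − 7) = 3, so P = 108.5 + 3Q.
Competitive equilibrium: 223.4 − 5.2Q = 108.5 + 3Q → Q* = 14.0122, P* = 150.5366.
Marginal revenue: MR = 223.4 − 10.4Q. Set MR = MC: 223.4 − 10.4Q = 108.5 + 3Q → Q_m = 8.5746.
Price P_m = 223.4 − 5.2·8.5746 = 178.8121; MC(Q_m) = 108.5 + 3·8.5746 = 134.2238.
Competitive Q* = 14.0122, so ΔQ = 5.4376; wedge = 178.8121 − 134.2238 = 44.5883.
The triangle = ½ × 5.4376 × 44.5883 = $121.23 thousand.

$121.23 thousand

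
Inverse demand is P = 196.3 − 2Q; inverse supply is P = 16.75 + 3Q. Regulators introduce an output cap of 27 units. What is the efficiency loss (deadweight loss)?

Competitive equilibrium: 196.3 − 2Q = 16.75 + 3Q → Q* = 35.91, P* = 124.48.
At Q = 27: demand price = 196.3 − 2·27 = 142.3; supply price = 16.75 + 3·27 = 97.75.
ΔQ = 35.91 − 27 = 8.91; wedge = 142.3 − 97.75 = 44.55.
The triangle = ½ × 8.91 × 44.55 = 198.47.

198.47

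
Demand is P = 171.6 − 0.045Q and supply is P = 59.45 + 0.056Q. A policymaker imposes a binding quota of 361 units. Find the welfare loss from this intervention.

28360.52

Competitive equilibrium: 171.6 − 0.045Q = 59.45 + 0.056Q → Q* = 1110.396, P* = 121.6322.
At Q = 361: demand price = 171.6 − 0.045·361 = 155.355; supply price = 59.45 + 0.056·361 = 79.666.
ΔQ = 1110.396 − 361 = 749.396; wedge = 155.355 − 79.666 = 75.689.
Welfare loss = ½ × 749.396 × 75.689 = 28360.52.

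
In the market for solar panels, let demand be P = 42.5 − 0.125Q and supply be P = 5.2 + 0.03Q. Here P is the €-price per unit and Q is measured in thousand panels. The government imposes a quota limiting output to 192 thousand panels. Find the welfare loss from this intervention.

Competitive equilibrium: 42.5 − 0.125Q = 5.2 + 0.03Q → Q* = 240.6452, P* = 12.4194.
At Q = 192: demand price = 42.5 − 0.125·192 = 18.5; supply price = 5.2 + 0.03·192 = 10.96.
ΔQ = 240.6452 − 192 = 48.6452; wedge = 18.5 − 10.96 = 7.54.
Deadweight loss = ½ × 48.6452 × 7.54 = €183.39 thousand.

€183.39 thousand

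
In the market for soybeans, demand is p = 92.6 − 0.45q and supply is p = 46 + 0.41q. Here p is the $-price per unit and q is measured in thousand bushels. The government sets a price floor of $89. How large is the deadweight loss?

$917.25 thousand

Competitive equilibrium: 92.6 − 0.45q = 46 + 0.41q → q* = 54.186, p* = 68.2163.
At the floor p = 89, quantity demanded = (92.6 − 89)/0.45 = 8.
Sellers' marginal cost at q' = 8: 46 + 0.41·8 = 49.28.
Δq = 54.186 − 8 = 46.186; wedge = 89 − 49.28 = 39.72.
DWL = ½ × 46.186 × 39.72 = $917.25 thousand.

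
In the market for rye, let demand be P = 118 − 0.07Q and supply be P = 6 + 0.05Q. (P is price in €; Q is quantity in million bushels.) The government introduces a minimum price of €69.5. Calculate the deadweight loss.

Competitive equilibrium: 118 − 0.07Q = 6 + 0.05Q → Q* = 933.33333, P* = 52.66667.
At the floor P = 69.5, quantity demanded = (118 − 69.5)/0.07 = 692.85714.
Sellers' marginal cost at Q' = 692.85714: 6 + 0.05·692.85714 = 40.64286.
ΔQ = 933.33333 − 692.85714 = 240.47619; wedge = 69.5 − 40.64286 = 28.85714.
DWL = ½ × 240.47619 × 28.85714 = €3469.73 million.

€3469.73 million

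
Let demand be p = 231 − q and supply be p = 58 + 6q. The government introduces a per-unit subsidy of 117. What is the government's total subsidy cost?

4847.14

Competitive equilibrium: 231 − q = 58 + 6q → q* = 24.71429, p* = 206.28571.
The subsidy lowers effective supply by 117: p = 6q − 59.
New quantity: 231 − q = 6q − 59 → q' = 41.42857.
Total subsidy cost = 117 × 41.42857 = 4847.14.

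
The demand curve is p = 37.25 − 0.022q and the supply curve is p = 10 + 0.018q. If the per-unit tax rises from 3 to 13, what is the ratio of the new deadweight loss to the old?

Competitive equilibrium: 37.25 − 0.022q = 10 + 0.018q → q* = 681.25, p* = 22.2625.
For a per-unit tax t: Δq = t/0.04, so DWL = ½·t·(t/0.04) = t²/0.08.
At t = 3: DWL = 112.5. At t = 13: DWL = 2112.5.
Ratio = (13/3)² = 18.778.

18.778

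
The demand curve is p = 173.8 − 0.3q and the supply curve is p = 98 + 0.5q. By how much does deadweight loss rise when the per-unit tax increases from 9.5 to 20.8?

213.99

Competitive equilibrium: 173.8 − 0.3q = 98 + 0.5q → q* = 94.75, p* = 145.375.
For a per-unit tax t: Δq = t/0.8, so DWL = ½·t·(t/0.8) = t²/1.6.
At t = 9.5: DWL = 56.406. At t = 20.8: DWL = 270.4.
Increase = 270.4 − 56.406 = 213.99.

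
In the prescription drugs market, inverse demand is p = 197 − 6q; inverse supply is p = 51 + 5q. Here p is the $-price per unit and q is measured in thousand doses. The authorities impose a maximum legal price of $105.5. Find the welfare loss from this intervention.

$30.96 thousand

Competitive equilibrium: 197 − 6q = 51 + 5q → q* = 13.2727, p* = 117.3636.
At the ceiling p = 105.5, quantity supplied = (105.5 − 51)/5 = 10.9.
Willingness to pay at q' = 10.9: 197 − 6·10.9 = 131.6.
Δq = 13.2727 − 10.9 = 2.3727; wedge = 131.6 − 105.5 = 26.1.
The triangle = ½ × 2.3727 × 26.1 = $30.96 thousand.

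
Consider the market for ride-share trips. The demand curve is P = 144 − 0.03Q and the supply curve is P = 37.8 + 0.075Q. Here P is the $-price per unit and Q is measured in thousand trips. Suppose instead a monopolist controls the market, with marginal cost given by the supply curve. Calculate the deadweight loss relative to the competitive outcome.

Competitive equilibrium: 144 − 0.03Q = 37.8 + 0.075Q → Q* = 1011.4286, P* = 113.6571.
Marginal revenue: MR = 144 − 0.06Q. Set MR = MC: 144 − 0.06Q = 37.8 + 0.075Q → Q_m = 786.6667.
Price P_m = 144 − 0.03·786.6667 = 120.4; MC(Q_m) = 37.8 + 0.075·786.6667 = 96.8.
Competitive Q* = 1011.4286, so ΔQ = 224.7619; wedge = 120.4 − 96.8 = 23.6.
DWL = ½ × 224.7619 × 23.6 = $2652.19 thousand.

$2652.19 thousand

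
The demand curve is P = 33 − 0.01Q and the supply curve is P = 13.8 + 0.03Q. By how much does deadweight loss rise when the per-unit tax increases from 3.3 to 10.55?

1255.16

Competitive equilibrium: 33 − 0.01Q = 13.8 + 0.03Q → Q* = 480, P* = 28.2.
For a per-unit tax t: ΔQ = t/0.04, so DWL = ½·t·(t/0.04) = t²/0.08.
At t = 3.3: DWL = 136.125. At t = 10.55: DWL = 1391.281.
Increase = 1391.281 − 136.125 = 1255.16.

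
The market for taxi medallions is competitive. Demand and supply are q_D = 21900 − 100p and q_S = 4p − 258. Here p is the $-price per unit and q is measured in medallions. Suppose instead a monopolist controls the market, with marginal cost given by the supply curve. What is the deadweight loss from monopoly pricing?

In inverse form: demand p = 219 − 0.01q, supply p = 64.5 + 0.25q.
Competitive equilibrium: 219 − 0.01q = 64.5 + 0.25q → q* = 594.2308, p* = 213.0577.
Marginal revenue: MR = 219 − 0.02q. Set MR = MC: 219 − 0.02q = 64.5 + 0.25q → q_m = 572.2222.
Price p_m = 219 − 0.01·572.2222 = 213.2778; MC(q_m) = 64.5 + 0.25·572.2222 = 207.5556.
Competitive q* = 594.2308, so Δq = 22.0086; wedge = 213.2778 − 207.5556 = 5.7222.
DWL = ½ × 22.0086 × 5.7222 = $62.97.

$62.97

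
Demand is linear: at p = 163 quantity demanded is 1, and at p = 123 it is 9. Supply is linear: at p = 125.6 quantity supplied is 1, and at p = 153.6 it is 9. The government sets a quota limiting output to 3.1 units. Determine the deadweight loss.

22.48

Demand slope = (123 − 163)/(9 − 1) = −5, so p = 168 − 5q.
Supply slope = (153.6 − 125.6)/(9 − 1) = 3.5, so p = 122.1 + 3.5q.
Competitive equilibrium: 168 − 5q = 122.1 + 3.5q → q* = 5.4, p* = 141.
At q = 3.1: demand price = 168 − 5·3.1 = 152.5; supply price = 122.1 + 3.5·3.1 = 132.95.
Δq = 5.4 − 3.1 = 2.3; wedge = 152.5 − 132.95 = 19.55.
DWL = ½ × 2.3 × 19.55 = 22.48.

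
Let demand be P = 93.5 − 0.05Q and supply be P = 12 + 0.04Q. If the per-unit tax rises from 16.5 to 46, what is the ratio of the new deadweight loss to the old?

7.772

Competitive equilibrium: 93.5 − 0.05Q = 12 + 0.04Q → Q* = 905.5556, P* = 48.2222.
For a per-unit tax t: ΔQ = t/0.09, so DWL = ½·t·(t/0.09) = t²/0.18.
At t = 16.5: DWL = 1512.5. At t = 46: DWL = 11755.556.
Ratio = (46/16.5)² = 7.772.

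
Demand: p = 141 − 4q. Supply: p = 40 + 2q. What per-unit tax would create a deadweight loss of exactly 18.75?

15

Competitive equilibrium: 141 − 4q = 40 + 2q → q* = 16.8333, p* = 73.6667.
A tax t gives Δq = t/6 and wedge t, so DWL = t²/12.
t²/12 = 18.75 → t² = 225 → t = 15.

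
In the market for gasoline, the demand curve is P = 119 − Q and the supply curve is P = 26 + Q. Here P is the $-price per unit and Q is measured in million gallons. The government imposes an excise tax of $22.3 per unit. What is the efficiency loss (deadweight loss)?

$124.32 million

Competitive equilibrium: 119 − Q = 26 + Q → Q* = 46.5, P* = 72.5.
With the tax, the buyer price exceeds the seller price by 22.3: (119 − Q) − (26 + Q) = 22.3 → Q' = 35.35.
ΔQ = 46.5 − 35.35 = 11.15; the wedge equals the tax, 22.3.
The triangle = ½ × 11.15 × 22.3 = $124.32 million.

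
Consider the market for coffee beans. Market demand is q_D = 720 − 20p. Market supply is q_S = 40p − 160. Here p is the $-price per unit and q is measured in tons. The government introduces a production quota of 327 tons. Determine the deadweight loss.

$372.50

In inverse form: demand p = 36 − 0.05q, supply p = 4 + 0.025q.
Competitive equilibrium: 36 − 0.05q = 4 + 0.025q → q* = 426.6667, p* = 14.6667.
At q = 327: demand price = 36 − 0.05·327 = 19.65; supply price = 4 + 0.025·327 = 12.175.
Δq = 426.6667 − 327 = 99.6667; wedge = 19.65 − 12.175 = 7.475.
The triangle = ½ × 99.6667 × 7.475 = $372.50.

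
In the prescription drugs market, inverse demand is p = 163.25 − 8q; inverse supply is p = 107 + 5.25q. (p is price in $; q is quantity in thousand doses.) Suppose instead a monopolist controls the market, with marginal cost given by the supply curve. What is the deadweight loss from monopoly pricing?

$16.92 thousand

Competitive equilibrium: 163.25 − 8q = 107 + 5.25q → q* = 4.2453, p* = 129.2877.
Marginal revenue: MR = 163.25 − 16q. Set MR = MC: 163.25 − 16q = 107 + 5.25q → q_m = 2.6471.
Price p_m = 163.25 − 8·2.6471 = 142.0732; MC(q_m) = 107 + 5.25·2.6471 = 120.8973.
Competitive q* = 4.2453, so Δq = 1.5982; wedge = 142.0732 − 120.8973 = 21.1759.
The triangle = ½ × 1.5982 × 21.1759 = $16.92 thousand.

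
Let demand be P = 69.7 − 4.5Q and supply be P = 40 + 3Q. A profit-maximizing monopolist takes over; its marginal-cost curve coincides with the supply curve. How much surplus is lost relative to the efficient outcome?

Competitive equilibrium: 69.7 − 4.5Q = 40 + 3Q → Q* = 3.96, P* = 51.88.
Marginal revenue: MR = 69.7 − 9Q. Set MR = MC: 69.7 − 9Q = 40 + 3Q → Q_m = 2.475.
Price P_m = 69.7 − 4.5·2.475 = 58.5625; MC(Q_m) = 40 + 3·2.475 = 47.425.
Competitive Q* = 3.96, so ΔQ = 1.485; wedge = 58.5625 − 47.425 = 11.1375.
The triangle = ½ × 1.485 × 11.1375 = 8.27.

8.27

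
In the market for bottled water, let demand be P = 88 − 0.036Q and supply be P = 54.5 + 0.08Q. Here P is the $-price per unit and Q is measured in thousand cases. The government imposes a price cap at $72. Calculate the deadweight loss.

Competitive equilibrium: 88 − 0.036Q = 54.5 + 0.08Q → Q* = 288.7931, P* = 77.6034.
At the ceiling P = 72, quantity supplied = (72 − 54.5)/0.08 = 218.75.
Willingness to pay at Q' = 218.75: 88 − 0.036·218.75 = 80.125.
ΔQ = 288.7931 − 218.75 = 70.0431; wedge = 80.125 − 72 = 8.125.
DWL = ½ × 70.0431 × 8.125 = $284.55 thousand.

$284.55 thousand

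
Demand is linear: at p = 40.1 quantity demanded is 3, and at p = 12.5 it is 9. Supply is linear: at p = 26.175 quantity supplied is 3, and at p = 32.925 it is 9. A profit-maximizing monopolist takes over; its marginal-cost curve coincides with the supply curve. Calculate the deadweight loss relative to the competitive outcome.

16.77

Demand slope = (12.5 − 40.1)/(9 − 3) = −4.6, so p = 53.9 − 4.6q.
Supply slope = (32.925 − 26.175)/(9 − 3) = 1.125, so p = 22.8 + 1.125q.
Competitive equilibrium: 53.9 − 4.6q = 22.8 + 1.125q → q* = 5.4323, p* = 28.9114.
Marginal revenue: MR = 53.9 − 9.2q. Set MR = MC: 53.9 − 9.2q = 22.8 + 1.125q → q_m = 3.0121.
Price p_m = 53.9 − 4.6·3.0121 = 40.0443; MC(q_m) = 22.8 + 1.125·3.0121 = 26.1886.
Competitive q* = 5.4323, so Δq = 2.4202; wedge = 40.0443 − 26.1886 = 13.8557.
Deadweight loss = ½ × 2.4202 × 13.8557 = 16.77.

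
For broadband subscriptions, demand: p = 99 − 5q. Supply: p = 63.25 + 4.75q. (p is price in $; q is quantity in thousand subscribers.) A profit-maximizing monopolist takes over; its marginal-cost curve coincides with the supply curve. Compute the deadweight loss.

$7.53 thousand

Competitive equilibrium: 99 − 5q = 63.25 + 4.75q → q* = 3.6667, p* = 80.6667.
Marginal revenue: MR = 99 − 10q. Set MR = MC: 99 − 10q = 63.25 + 4.75q → q_m = 2.4237.
Price p_m = 99 − 5·2.4237 = 86.8815; MC(q_m) = 63.25 + 4.75·2.4237 = 74.7626.
Competitive q* = 3.6667, so Δq = 1.243; wedge = 86.8815 − 74.7626 = 12.1189.
Deadweight loss = ½ × 1.243 × 12.1189 = $7.53 thousand.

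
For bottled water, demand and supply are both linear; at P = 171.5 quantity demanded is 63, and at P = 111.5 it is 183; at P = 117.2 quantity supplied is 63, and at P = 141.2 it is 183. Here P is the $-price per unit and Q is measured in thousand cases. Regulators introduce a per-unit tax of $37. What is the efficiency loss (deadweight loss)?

Demand slope = (111.5 − 171.5)/(183 − 63) = −0.5, so P = 203 − 0.5Q.
Supply slope = (141.2 − 117.2)/(183 − 63) = 0.2, so P = 104.6 + 0.2Q.
Competitive equilibrium: 203 − 0.5Q = 104.6 + 0.2Q → Q* = 140.5714, P* = 132.7143.
With the tax, the buyer price exceeds the seller price by 37: (203 − 0.5Q) − (104.6 + 0.2Q) = 37 → Q' = 87.7143.
ΔQ = 140.5714 − 87.7143 = 52.8571; the wedge equals the tax, 37.
The triangle = ½ × 52.8571 × 37 = $977.86 thousand.

$977.86 thousand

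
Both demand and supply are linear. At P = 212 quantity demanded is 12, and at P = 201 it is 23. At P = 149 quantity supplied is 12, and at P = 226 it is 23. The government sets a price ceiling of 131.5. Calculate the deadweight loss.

Demand slope = (201 − 212)/(23 − 12) = −1, so P = 224 − Q.
Supply slope = (226 − 149)/(23 − 12) = 7, so P = 65 + 7Q.
Competitive equilibrium: 224 − Q = 65 + 7Q → Q* = 19.875, P* = 204.125.
At the ceiling P = 131.5, quantity supplied = (131.5 − 65)/7 = 9.5.
Willingness to pay at Q' = 9.5: 224 − 1·9.5 = 214.5.
ΔQ = 19.875 − 9.5 = 10.375; wedge = 214.5 − 131.5 = 83.
Deadweight loss = ½ × 10.375 × 83 = 430.56.

430.56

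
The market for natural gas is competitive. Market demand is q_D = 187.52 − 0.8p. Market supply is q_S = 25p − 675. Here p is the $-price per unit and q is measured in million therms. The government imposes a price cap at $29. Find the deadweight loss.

In inverse form: demand p = 234.4 − 1.25q, supply p = 27 + 0.04q.
Competitive equilibrium: 234.4 − 1.25q = 27 + 0.04q → q* = 160.7752, p* = 33.431.
At the ceiling p = 29, quantity supplied = (29 − 27)/0.04 = 50.
Willingness to pay at q' = 50: 234.4 − 1.25·50 = 171.9.
Δq = 160.7752 − 50 = 110.7752; wedge = 171.9 − 29 = 142.9.
The triangle = ½ × 110.7752 × 142.9 = $7914.89 million.

$7914.89 million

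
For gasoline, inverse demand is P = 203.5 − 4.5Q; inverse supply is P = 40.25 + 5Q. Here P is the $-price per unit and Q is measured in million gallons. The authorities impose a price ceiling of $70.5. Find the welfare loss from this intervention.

$588.86 million

Competitive equilibrium: 203.5 − 4.5Q = 40.25 + 5Q → Q* = 17.1842, P* = 126.1711.
At the ceiling P = 70.5, quantity supplied = (70.5 − 40.25)/5 = 6.05.
Willingness to pay at Q' = 6.05: 203.5 − 4.5·6.05 = 176.275.
ΔQ = 17.1842 − 6.05 = 11.1342; wedge = 176.275 − 70.5 = 105.775.
DWL = ½ × 11.1342 × 105.775 = $588.86 million.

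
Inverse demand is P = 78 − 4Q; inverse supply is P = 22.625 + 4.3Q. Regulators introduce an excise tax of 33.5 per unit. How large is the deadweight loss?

Competitive equilibrium: 78 − 4Q = 22.625 + 4.3Q → Q* = 6.6717, P* = 51.3133.
With the tax, the buyer price exceeds the seller price by 33.5: (78 − 4Q) − (22.625 + 4.3Q) = 33.5 → Q' = 2.6355.
ΔQ = 6.6717 − 2.6355 = 4.0362; the wedge equals the tax, 33.5.
The triangle = ½ × 4.0362 × 33.5 = 67.61.

67.61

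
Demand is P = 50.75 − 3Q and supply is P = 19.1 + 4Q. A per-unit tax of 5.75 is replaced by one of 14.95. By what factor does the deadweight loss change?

6.76

Competitive equilibrium: 50.75 − 3Q = 19.1 + 4Q → Q* = 4.5214, P* = 37.1857.
For a per-unit tax t: ΔQ = t/7, so DWL = ½·t·(t/7) = t²/14.
At t = 5.75: DWL = 2.362. At t = 14.95: DWL = 15.964.
Ratio = (14.95/5.75)² = 6.76.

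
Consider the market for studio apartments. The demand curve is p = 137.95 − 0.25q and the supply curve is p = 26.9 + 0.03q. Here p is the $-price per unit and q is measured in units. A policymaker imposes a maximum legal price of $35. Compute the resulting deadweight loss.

$2244.11

Competitive equilibrium: 137.95 − 0.25q = 26.9 + 0.03q → q* = 396.6071, p* = 38.7982.
At the ceiling p = 35, quantity supplied = (35 − 26.9)/0.03 = 270.
Willingness to pay at q' = 270: 137.95 − 0.25·270 = 70.45.
Δq = 396.6071 − 270 = 126.6071; wedge = 70.45 − 35 = 35.45.
The triangle = ½ × 126.6071 × 35.45 = $2244.11.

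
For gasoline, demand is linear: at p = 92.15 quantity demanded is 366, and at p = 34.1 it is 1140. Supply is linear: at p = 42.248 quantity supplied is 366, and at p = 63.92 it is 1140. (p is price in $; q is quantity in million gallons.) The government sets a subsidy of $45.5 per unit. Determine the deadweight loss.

$10049.76 million

Demand slope = (34.1 − 92.15)/(1140 − 366) = −0.075, so p = 119.6 − 0.075q.
Supply slope = (63.92 − 42.248)/(1140 − 366) = 0.028, so p = 32 + 0.028q.
Competitive equilibrium: 119.6 − 0.075q = 32 + 0.028q → q* = 850.4854, p* = 55.8136.
The subsidy lowers effective supply by 45.5: p = 0.028q − 13.5.
New quantity: 119.6 − 0.075q = 0.028q − 13.5 → q' = 1292.233.
Overproduction Δq = 1292.233 − 850.4854 = 441.7476; wedge = subsidy = 45.5.
Deadweight loss = ½ × 441.7476 × 45.5 = $10049.76 million.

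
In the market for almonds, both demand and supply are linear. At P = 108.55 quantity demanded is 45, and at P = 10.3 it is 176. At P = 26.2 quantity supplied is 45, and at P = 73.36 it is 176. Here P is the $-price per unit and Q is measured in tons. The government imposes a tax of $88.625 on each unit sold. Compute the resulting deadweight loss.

$3538.01

Demand slope = (10.3 − 108.55)/(176 − 45) = −0.75, so P = 142.3 − 0.75Q.
Supply slope = (73.36 − 26.2)/(176 − 45) = 0.36, so P = 10 + 0.36Q.
Competitive equilibrium: 142.3 − 0.75Q = 10 + 0.36Q → Q* = 119.18919, P* = 52.90811.
With the tax, the buyer price exceeds the seller price by 88.625: (142.3 − 0.75Q) − (10 + 0.36Q) = 88.625 → Q' = 39.34685.
ΔQ = 119.18919 − 39.34685 = 79.84234; the wedge equals the tax, 88.625.
The triangle = ½ × 79.84234 × 88.625 = $3538.01.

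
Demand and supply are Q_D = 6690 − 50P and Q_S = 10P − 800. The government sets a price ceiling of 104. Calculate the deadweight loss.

In inverse form: demand P = 133.8 − 0.02Q, supply P = 80 + 0.1Q.
Competitive equilibrium: 133.8 − 0.02Q = 80 + 0.1Q → Q* = 448.3333, P* = 124.8333.
At the ceiling P = 104, quantity supplied = (104 − 80)/0.1 = 240.
Willingness to pay at Q' = 240: 133.8 − 0.02·240 = 129.
ΔQ = 448.3333 − 240 = 208.3333; wedge = 129 − 104 = 25.
Welfare loss = ½ × 208.3333 × 25 = 2604.17.

2604.17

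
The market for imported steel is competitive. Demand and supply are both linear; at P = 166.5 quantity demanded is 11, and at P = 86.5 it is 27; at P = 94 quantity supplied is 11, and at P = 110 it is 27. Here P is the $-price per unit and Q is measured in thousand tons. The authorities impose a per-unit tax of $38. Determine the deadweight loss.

$120.33 thousand

Demand slope = (86.5 − 166.5)/(27 − 11) = −5, so P = 221.5 − 5Q.
Supply slope = (110 − 94)/(27 − 11) = 1, so P = 83 + Q.
Competitive equilibrium: 221.5 − 5Q = 83 + Q → Q* = 23.0833, P* = 106.0833.
With the tax, the buyer price exceeds the seller price by 38: (221.5 − 5Q) − (83 + Q) = 38 → Q' = 16.75.
ΔQ = 23.0833 − 16.75 = 6.3333; the wedge equals the tax, 38.
DWL = ½ × 6.3333 × 38 = $120.33 thousand.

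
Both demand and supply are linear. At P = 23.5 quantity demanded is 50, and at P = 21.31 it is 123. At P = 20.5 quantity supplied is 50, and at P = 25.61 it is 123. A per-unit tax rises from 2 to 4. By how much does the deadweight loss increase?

Demand slope = (21.31 − 23.5)/(123 − 50) = −0.03, so P = 25 − 0.03Q.
Supply slope = (25.61 − 20.5)/(123 − 50) = 0.07, so P = 17 + 0.07Q.
Competitive equilibrium: 25 − 0.03Q = 17 + 0.07Q → Q* = 80, P* = 22.6.
For a per-unit tax t: ΔQ = t/0.1, so DWL = ½·t·(t/0.1) = t²/0.2.
At t = 2: DWL = 20. At t = 4: DWL = 80.
Increase = 80 − 20 = 60.

60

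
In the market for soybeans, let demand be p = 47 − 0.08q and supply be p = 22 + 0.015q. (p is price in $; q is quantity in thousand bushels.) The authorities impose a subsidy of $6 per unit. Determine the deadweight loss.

$189.47 thousand

Competitive equilibrium: 47 − 0.08q = 22 + 0.015q → q* = 263.1579, p* = 25.9474.
The subsidy lowers effective supply by 6: p = 16 + 0.015q.
New quantity: 47 − 0.08q = 16 + 0.015q → q' = 326.3158.
Overproduction Δq = 326.3158 − 263.1579 = 63.1579; wedge = subsidy = 6.
Deadweight loss = ½ × 63.1579 × 6 = $189.47 thousand.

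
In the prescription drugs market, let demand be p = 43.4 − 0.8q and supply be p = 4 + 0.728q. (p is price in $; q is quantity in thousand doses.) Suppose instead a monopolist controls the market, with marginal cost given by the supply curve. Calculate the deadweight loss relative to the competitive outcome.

Competitive equilibrium: 43.4 − 0.8q = 4 + 0.728q → q* = 25.7853, p* = 22.7717.
Marginal revenue: MR = 43.4 − 1.6q. Set MR = MC: 43.4 − 1.6q = 4 + 0.728q → q_m = 16.9244.
Price p_m = 43.4 − 0.8·16.9244 = 29.8605; MC(q_m) = 4 + 0.728·16.9244 = 16.321.
Competitive q* = 25.7853, so Δq = 8.8609; wedge = 29.8605 − 16.321 = 13.5395.
The triangle = ½ × 8.8609 × 13.5395 = $59.99 thousand.

$59.99 thousand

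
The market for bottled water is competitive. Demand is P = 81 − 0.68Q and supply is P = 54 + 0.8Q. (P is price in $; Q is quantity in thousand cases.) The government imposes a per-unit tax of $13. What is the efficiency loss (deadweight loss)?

Competitive equilibrium: 81 − 0.68Q = 54 + 0.8Q → Q* = 18.2432, P* = 68.5946.
With the tax, the buyer price exceeds the seller price by 13: (81 − 0.68Q) − (54 + 0.8Q) = 13 → Q' = 9.4595.
ΔQ = 18.2432 − 9.4595 = 8.7837; the wedge equals the tax, 13.
Deadweight loss = ½ × 8.7837 × 13 = $57.09 thousand.

$57.09 thousand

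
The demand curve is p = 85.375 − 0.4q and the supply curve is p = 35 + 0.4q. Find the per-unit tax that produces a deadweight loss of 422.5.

26

Competitive equilibrium: 85.375 − 0.4q = 35 + 0.4q → q* = 62.9688, p* = 60.1875.
A tax t gives Δq = t/0.8 and wedge t, so DWL = t²/1.6.
t²/1.6 = 422.5 → t² = 676 → t = 26.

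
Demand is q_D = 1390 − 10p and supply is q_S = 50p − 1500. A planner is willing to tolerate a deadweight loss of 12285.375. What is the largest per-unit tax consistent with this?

In inverse form: demand p = 139 − 0.1q, supply p = 30 + 0.02q.
Competitive equilibrium: 139 − 0.1q = 30 + 0.02q → q* = 908.3333, p* = 48.1667.
A tax t gives Δq = t/0.12 and wedge t, so DWL = t²/0.24.
t²/0.24 = 12285.375 → t² = 2948.49 → t = 54.3.

54.3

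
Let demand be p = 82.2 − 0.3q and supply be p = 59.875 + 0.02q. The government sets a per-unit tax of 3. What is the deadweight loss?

14.06

Competitive equilibrium: 82.2 − 0.3q = 59.875 + 0.02q → q* = 69.7656, p* = 61.2703.
With the tax, the buyer price exceeds the seller price by 3: (82.2 − 0.3q) − (59.875 + 0.02q) = 3 → q' = 60.3906.
Δq = 69.7656 − 60.3906 = 9.375; the wedge equals the tax, 3.
DWL = ½ × 9.375 × 3 = 14.06.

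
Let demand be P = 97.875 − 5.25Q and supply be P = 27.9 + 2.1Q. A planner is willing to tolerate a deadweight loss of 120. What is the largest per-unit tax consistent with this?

42

Competitive equilibrium: 97.875 − 5.25Q = 27.9 + 2.1Q → Q* = 9.5204, P* = 47.8929.
A tax t gives ΔQ = t/7.35 and wedge t, so DWL = t²/14.7.
t²/14.7 = 120 → t² = 1764 → t = 42.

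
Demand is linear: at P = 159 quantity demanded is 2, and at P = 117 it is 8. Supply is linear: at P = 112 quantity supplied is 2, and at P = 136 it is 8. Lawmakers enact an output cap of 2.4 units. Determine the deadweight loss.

82.49

Demand slope = (117 − 159)/(8 − 2) = −7, so P = 173 − 7Q.
Supply slope = (136 − 112)/(8 − 2) = 4, so P = 104 + 4Q.
Competitive equilibrium: 173 − 7Q = 104 + 4Q → Q* = 6.2727, P* = 129.0909.
At Q = 2.4: demand price = 173 − 7·2.4 = 156.2; supply price = 104 + 4·2.4 = 113.6.
ΔQ = 6.2727 − 2.4 = 3.8727; wedge = 156.2 − 113.6 = 42.6.
DWL = ½ × 3.8727 × 42.6 = 82.49.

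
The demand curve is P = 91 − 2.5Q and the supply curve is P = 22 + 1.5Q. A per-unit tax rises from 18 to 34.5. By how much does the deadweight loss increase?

Competitive equilibrium: 91 − 2.5Q = 22 + 1.5Q → Q* = 17.25, P* = 47.875.
For a per-unit tax t: ΔQ = t/4, so DWL = ½·t·(t/4) = t²/8.
At t = 18: DWL = 40.5. At t = 34.5: DWL = 148.781.
Increase = 148.781 − 40.5 = 108.28.

108.28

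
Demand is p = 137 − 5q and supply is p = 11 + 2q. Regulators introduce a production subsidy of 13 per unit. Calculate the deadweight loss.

Competitive equilibrium: 137 − 5q = 11 + 2q → q* = 18, p* = 47.
The subsidy lowers effective supply by 13: p = 2q − 2.
New quantity: 137 − 5q = 2q − 2 → q' = 19.8571.
Overproduction Δq = 19.8571 − 18 = 1.8571; wedge = subsidy = 13.
Welfare loss = ½ × 1.8571 × 13 = 12.07.

12.07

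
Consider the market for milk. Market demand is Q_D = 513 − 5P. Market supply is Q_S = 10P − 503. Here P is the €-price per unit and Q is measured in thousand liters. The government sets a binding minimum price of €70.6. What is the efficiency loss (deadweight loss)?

€30.82 thousand

In inverse form: demand P = 102.6 − 0.2Q, supply P = 50.3 + 0.1Q.
Competitive equilibrium: 102.6 − 0.2Q = 50.3 + 0.1Q → Q* = 174.3333, P* = 67.7333.
At the floor P = 70.6, quantity demanded = (102.6 − 70.6)/0.2 = 160.
Sellers' marginal cost at Q' = 160: 50.3 + 0.1·160 = 66.3.
ΔQ = 174.3333 − 160 = 14.3333; wedge = 70.6 − 66.3 = 4.3.
The triangle = ½ × 14.3333 × 4.3 = €30.82 thousand.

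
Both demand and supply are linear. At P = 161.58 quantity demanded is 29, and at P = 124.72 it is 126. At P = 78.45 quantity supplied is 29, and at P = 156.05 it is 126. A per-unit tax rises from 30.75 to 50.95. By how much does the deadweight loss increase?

699.30

Demand slope = (124.72 − 161.58)/(126 − 29) = −0.38, so P = 172.6 − 0.38Q.
Supply slope = (156.05 − 78.45)/(126 − 29) = 0.8, so P = 55.25 + 0.8Q.
Competitive equilibrium: 172.6 − 0.38Q = 55.25 + 0.8Q → Q* = 99.4492, P* = 134.8093.
For a per-unit tax t: ΔQ = t/1.18, so DWL = ½·t·(t/1.18) = t²/2.36.
At t = 30.75: DWL = 400.662. At t = 50.95: DWL = 1099.959.
Increase = 1099.959 − 400.662 = 699.30.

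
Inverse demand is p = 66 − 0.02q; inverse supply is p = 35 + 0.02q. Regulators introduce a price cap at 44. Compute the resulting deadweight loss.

2112.50

Competitive equilibrium: 66 − 0.02q = 35 + 0.02q → q* = 775, p* = 50.5.
At the ceiling p = 44, quantity supplied = (44 − 35)/0.02 = 450.
Willingness to pay at q' = 450: 66 − 0.02·450 = 57.
Δq = 775 − 450 = 325; wedge = 57 − 44 = 13.
The triangle = ½ × 325 × 13 = 2112.50.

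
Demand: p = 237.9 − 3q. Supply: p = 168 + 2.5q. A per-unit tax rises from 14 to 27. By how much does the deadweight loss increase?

Competitive equilibrium: 237.9 − 3q = 168 + 2.5q → q* = 12.7091, p* = 199.7727.
For a per-unit tax t: Δq = t/5.5, so DWL = ½·t·(t/5.5) = t²/11.
At t = 14: DWL = 17.8182. At t = 27: DWL = 66.2727.
Increase = 66.2727 − 17.8182 = 48.45.

48.45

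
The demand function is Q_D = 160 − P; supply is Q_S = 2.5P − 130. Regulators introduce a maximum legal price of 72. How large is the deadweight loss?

515.71

In inverse form: demand P = 160 − Q, supply P = 52 + 0.4Q.
Competitive equilibrium: 160 − Q = 52 + 0.4Q → Q* = 77.14286, P* = 82.85714.
At the ceiling P = 72, quantity supplied = (72 − 52)/0.4 = 50.
Willingness to pay at Q' = 50: 160 − 1·50 = 110.
ΔQ = 77.14286 − 50 = 27.14286; wedge = 110 − 72 = 38.
DWL = ½ × 27.14286 × 38 = 515.71.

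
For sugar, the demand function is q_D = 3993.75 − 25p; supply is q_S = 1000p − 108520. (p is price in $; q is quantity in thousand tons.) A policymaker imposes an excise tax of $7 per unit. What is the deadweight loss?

In inverse form: demand p = 159.75 − 0.04q, supply p = 108.52 + 0.001q.
Competitive equilibrium: 159.75 − 0.04q = 108.52 + 0.001q → q* = 1249.5122, p* = 109.7695.
With the tax, the buyer price exceeds the seller price by 7: (159.75 − 0.04q) − (108.52 + 0.001q) = 7 → q' = 1078.7805.
Δq = 1249.5122 − 1078.7805 = 170.7317; the wedge equals the tax, 7.
Deadweight loss = ½ × 170.7317 × 7 = $597.56 thousand.

$597.56 thousand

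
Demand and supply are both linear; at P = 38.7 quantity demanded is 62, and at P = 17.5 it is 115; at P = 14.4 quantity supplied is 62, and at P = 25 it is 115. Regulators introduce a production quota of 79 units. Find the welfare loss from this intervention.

Demand slope = (17.5 − 38.7)/(115 − 62) = −0.4, so P = 63.5 − 0.4Q.
Supply slope = (25 − 14.4)/(115 − 62) = 0.2, so P = 2 + 0.2Q.
Competitive equilibrium: 63.5 − 0.4Q = 2 + 0.2Q → Q* = 102.5, P* = 22.5.
At Q = 79: demand price = 63.5 − 0.4·79 = 31.9; supply price = 2 + 0.2·79 = 17.8.
ΔQ = 102.5 − 79 = 23.5; wedge = 31.9 − 17.8 = 14.1.
The triangle = ½ × 23.5 × 14.1 = 165.675.

165.675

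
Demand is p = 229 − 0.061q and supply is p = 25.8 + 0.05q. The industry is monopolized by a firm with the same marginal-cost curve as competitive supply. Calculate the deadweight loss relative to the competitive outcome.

Competitive equilibrium: 229 − 0.061q = 25.8 + 0.05q → q* = 1830.63063, p* = 117.33153.
Marginal revenue: MR = 229 − 0.122q. Set MR = MC: 229 − 0.122q = 25.8 + 0.05q → q_m = 1181.39535.
Price p_m = 229 − 0.061·1181.39535 = 156.93488; MC(q_m) = 25.8 + 0.05·1181.39535 = 84.86977.
Competitive q* = 1830.63063, so Δq = 649.23528; wedge = 156.93488 − 84.86977 = 72.06511.
Welfare loss = ½ × 649.23528 × 72.06511 = 23393.61.

23393.61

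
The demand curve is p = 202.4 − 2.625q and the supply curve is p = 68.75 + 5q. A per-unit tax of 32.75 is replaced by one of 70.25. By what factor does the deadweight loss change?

4.601

Competitive equilibrium: 202.4 − 2.625q = 68.75 + 5q → q* = 17.5279, p* = 156.3893.
For a per-unit tax t: Δq = t/7.625, so DWL = ½·t·(t/7.625) = t²/15.25.
At t = 32.75: DWL = 70.332. At t = 70.25: DWL = 323.611.
Ratio = (70.25/32.75)² = 4.601.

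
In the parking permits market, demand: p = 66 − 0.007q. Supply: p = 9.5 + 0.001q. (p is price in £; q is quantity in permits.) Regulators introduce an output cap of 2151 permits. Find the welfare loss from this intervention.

Competitive equilibrium: 66 − 0.007q = 9.5 + 0.001q → q* = 7062.5, p* = 16.5625.
At q = 2151: demand price = 66 − 0.007·2151 = 50.943; supply price = 9.5 + 0.001·2151 = 11.651.
Δq = 7062.5 − 2151 = 4911.5; wedge = 50.943 − 11.651 = 39.292.
Welfare loss = ½ × 4911.5 × 39.292 = £96491.329.

£96491.329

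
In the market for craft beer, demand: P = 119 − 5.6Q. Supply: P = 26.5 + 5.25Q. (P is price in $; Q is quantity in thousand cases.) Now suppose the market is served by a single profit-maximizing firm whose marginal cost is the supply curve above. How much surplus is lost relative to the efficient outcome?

Competitive equilibrium: 119 − 5.6Q = 26.5 + 5.25Q → Q* = 8.5253, P* = 71.2581.
Marginal revenue: MR = 119 − 11.2Q. Set MR = MC: 119 − 11.2Q = 26.5 + 5.25Q → Q_m = 5.6231.
Price P_m = 119 − 5.6·5.6231 = 87.5106; MC(Q_m) = 26.5 + 5.25·5.6231 = 56.0213.
Competitive Q* = 8.5253, so ΔQ = 2.9022; wedge = 87.5106 − 56.0213 = 31.4893.
The triangle = ½ × 2.9022 × 31.4893 = $45.69 thousand.

$45.69 thousand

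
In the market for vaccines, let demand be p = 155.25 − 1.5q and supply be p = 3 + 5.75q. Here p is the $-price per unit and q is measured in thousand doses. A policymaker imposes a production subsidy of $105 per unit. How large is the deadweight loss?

Competitive equilibrium: 155.25 − 1.5q = 3 + 5.75q → q* = 21, p* = 123.75.
The subsidy lowers effective supply by 105: p = 5.75q − 102.
New quantity: 155.25 − 1.5q = 5.75q − 102 → q' = 35.48276.
Overproduction Δq = 35.48276 − 21 = 14.48276; wedge = subsidy = 105.
DWL = ½ × 14.48276 × 105 = $760.34 thousand.

$760.34 thousand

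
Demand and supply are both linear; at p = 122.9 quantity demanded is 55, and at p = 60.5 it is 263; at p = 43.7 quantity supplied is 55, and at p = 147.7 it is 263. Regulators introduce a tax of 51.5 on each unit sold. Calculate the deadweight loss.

1657.66

Demand slope = (60.5 − 122.9)/(263 − 55) = −0.3, so p = 139.4 − 0.3q.
Supply slope = (147.7 − 43.7)/(263 − 55) = 0.5, so p = 16.2 + 0.5q.
Competitive equilibrium: 139.4 − 0.3q = 16.2 + 0.5q → q* = 154, p* = 93.2.
With the tax, the buyer price exceeds the seller price by 51.5: (139.4 − 0.3q) − (16.2 + 0.5q) = 51.5 → q' = 89.625.
Δq = 154 − 89.625 = 64.375; the wedge equals the tax, 51.5.
DWL = ½ × 64.375 × 51.5 = 1657.66.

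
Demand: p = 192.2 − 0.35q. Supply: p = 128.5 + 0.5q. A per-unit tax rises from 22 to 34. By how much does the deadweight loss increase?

Competitive equilibrium: 192.2 − 0.35q = 128.5 + 0.5q → q* = 74.9412, p* = 165.9706.
For a per-unit tax t: Δq = t/0.85, so DWL = ½·t·(t/0.85) = t²/1.7.
At t = 22: DWL = 284.706. At t = 34: DWL = 680.
Increase = 680 − 284.706 = 395.29.

395.29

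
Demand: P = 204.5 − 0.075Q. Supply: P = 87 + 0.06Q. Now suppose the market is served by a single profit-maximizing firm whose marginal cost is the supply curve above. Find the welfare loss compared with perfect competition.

6522.23

Competitive equilibrium: 204.5 − 0.075Q = 87 + 0.06Q → Q* = 870.3704, P* = 139.2222.
Marginal revenue: MR = 204.5 − 0.15Q. Set MR = MC: 204.5 − 0.15Q = 87 + 0.06Q → Q_m = 559.5238.
Price P_m = 204.5 − 0.075·559.5238 = 162.5357; MC(Q_m) = 87 + 0.06·559.5238 = 120.5714.
Competitive Q* = 870.3704, so ΔQ = 310.8466; wedge = 162.5357 − 120.5714 = 41.9643.
DWL = ½ × 310.8466 × 41.9643 = 6522.23.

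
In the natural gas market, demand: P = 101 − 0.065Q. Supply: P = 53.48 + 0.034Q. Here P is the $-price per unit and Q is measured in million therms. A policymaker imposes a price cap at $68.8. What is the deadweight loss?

Competitive equilibrium: 101 − 0.065Q = 53.48 + 0.034Q → Q* = 480, P* = 69.8.
At the ceiling P = 68.8, quantity supplied = (68.8 − 53.48)/0.034 = 450.5882.
Willingness to pay at Q' = 450.5882: 101 − 0.065·450.5882 = 71.7118.
ΔQ = 480 − 450.5882 = 29.4118; wedge = 71.7118 − 68.8 = 2.9118.
Deadweight loss = ½ × 29.4118 × 2.9118 = $42.82 million.

$42.82 million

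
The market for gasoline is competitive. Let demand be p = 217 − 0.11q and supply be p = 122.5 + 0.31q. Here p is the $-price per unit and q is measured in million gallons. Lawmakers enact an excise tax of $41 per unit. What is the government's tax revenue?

$5222.62 million

Competitive equilibrium: 217 − 0.11q = 122.5 + 0.31q → q* = 225, p* = 192.25.
With the tax, the buyer price exceeds the seller price by 41: (217 − 0.11q) − (122.5 + 0.31q) = 41 → q' = 127.381.
Tax revenue = 41 × 127.381 = $5222.62 million.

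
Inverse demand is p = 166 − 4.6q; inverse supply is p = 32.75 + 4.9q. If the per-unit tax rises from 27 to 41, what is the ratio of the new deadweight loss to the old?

Competitive equilibrium: 166 − 4.6q = 32.75 + 4.9q → q* = 14.0263, p* = 101.4789.
For a per-unit tax t: Δq = t/9.5, so DWL = ½·t·(t/9.5) = t²/19.
At t = 27: DWL = 38.368. At t = 41: DWL = 88.474.
Ratio = (41/27)² = 2.306.

2.306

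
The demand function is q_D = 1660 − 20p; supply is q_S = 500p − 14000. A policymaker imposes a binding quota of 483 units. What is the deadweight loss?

8587.05

In inverse form: demand p = 83 − 0.05q, supply p = 28 + 0.002q.
Competitive equilibrium: 83 − 0.05q = 28 + 0.002q → q* = 1057.6923, p* = 30.1154.
At q = 483: demand price = 83 − 0.05·483 = 58.85; supply price = 28 + 0.002·483 = 28.966.
Δq = 1057.6923 − 483 = 574.6923; wedge = 58.85 − 28.966 = 29.884.
Welfare loss = ½ × 574.6923 × 29.884 = 8587.05.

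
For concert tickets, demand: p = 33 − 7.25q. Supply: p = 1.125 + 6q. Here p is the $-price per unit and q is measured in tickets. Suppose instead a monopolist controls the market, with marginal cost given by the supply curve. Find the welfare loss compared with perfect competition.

$4.80

Competitive equilibrium: 33 − 7.25q = 1.125 + 6q → q* = 2.4057, p* = 15.559.
Marginal revenue: MR = 33 − 14.5q. Set MR = MC: 33 − 14.5q = 1.125 + 6q → q_m = 1.5549.
Price p_m = 33 − 7.25·1.5549 = 21.727; MC(q_m) = 1.125 + 6·1.5549 = 10.4544.
Competitive q* = 2.4057, so Δq = 0.8508; wedge = 21.727 − 10.4544 = 11.2726.
Deadweight loss = ½ × 0.8508 × 11.2726 = $4.80.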